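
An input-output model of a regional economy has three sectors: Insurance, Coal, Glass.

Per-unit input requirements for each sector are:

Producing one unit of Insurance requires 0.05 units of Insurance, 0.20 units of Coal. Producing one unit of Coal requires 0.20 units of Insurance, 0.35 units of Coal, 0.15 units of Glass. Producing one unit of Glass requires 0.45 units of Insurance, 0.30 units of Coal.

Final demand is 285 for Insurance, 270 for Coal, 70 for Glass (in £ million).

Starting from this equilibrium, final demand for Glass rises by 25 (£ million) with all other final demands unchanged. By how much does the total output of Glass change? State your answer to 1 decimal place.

I − A =
  [   0.95    -0.20    -0.45]
  [  -0.20     0.65    -0.30]
  [   0.00    -0.15     1.00]
Cofactors of I−A, C_ij = (−1)^(i+j)·(minor ij) (rows/columns in the sector order above):
  C_11 = (0.65)(1.00) − (-0.30)(-0.15) = 0.6050
  C_12 = −[(-0.20)(1.00) − (-0.30)(0.00)] = 0.2000
  C_13 = (-0.20)(-0.15) − (0.65)(0.00) = 0.0300
  C_21 = −[(-0.20)(1.00) − (-0.45)(-0.15)] = 0.2675
  C_22 = (0.95)(1.00) − (-0.45)(0.00) = 0.9500
  C_23 = −[(0.95)(-0.15) − (-0.20)(0.00)] = 0.1425
  C_31 = (-0.20)(-0.30) − (-0.45)(0.65) = 0.3525
  C_32 = −[(0.95)(-0.30) − (-0.45)(-0.20)] = 0.3750
  C_33 = (0.95)(0.65) − (-0.20)(-0.20) = 0.5775
det(I−A) = Σ_j (I−A)_1j·C_1j = (0.95)(0.6050) + (-0.20)(0.2000) + (-0.45)(0.0300) = 0.52125
adj(I−A) = Cᵀ =
  [ 0.6050   0.2675   0.3525]
  [ 0.2000   0.9500   0.3750]
  [ 0.0300   0.1425   0.5775]
(I − A)⁻¹ = adj(I−A) / det(I−A) ≈
  [   1.1607     0.5132     0.6763]
  [   0.3837     1.8225     0.7194]
  [   0.0576     0.2734     1.1079]
Δx = (I − A)⁻¹ Δd with Δd having +25 in the Glass component and 0 elsewhere.
So Δx_G = L_GG · (+25), where L_GG = adj(I−A)_GG / det(I−A) = 0.5775 / 0.52125.
Δx_G = 0.5775 × (+25) / 0.52125 = 14.4375 / 0.52125 ≈ 27.7.

Δx_G = 27.7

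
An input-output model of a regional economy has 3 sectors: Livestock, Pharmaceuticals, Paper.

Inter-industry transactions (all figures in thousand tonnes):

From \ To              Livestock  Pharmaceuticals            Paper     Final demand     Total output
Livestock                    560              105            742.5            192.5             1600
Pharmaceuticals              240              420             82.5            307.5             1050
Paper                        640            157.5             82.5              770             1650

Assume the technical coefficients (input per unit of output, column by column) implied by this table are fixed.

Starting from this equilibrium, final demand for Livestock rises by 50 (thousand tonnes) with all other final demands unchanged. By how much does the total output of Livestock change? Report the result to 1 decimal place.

Δx_1 = 121.6

Technical coefficients a_ij = z_ij / X_j:
  a_11 = 560/1600 = 0.35, a_21 = 240/1600 = 0.15, a_31 = 640/1600 = 0.40
  a_12 = 105/1050 = 0.10, a_22 = 420/1050 = 0.40, a_32 = 157.5/1050 = 0.15
  a_13 = 742.5/1650 = 0.45, a_23 = 82.5/1650 = 0.05, a_33 = 82.5/1650 = 0.05
I − A =
  [   0.65    -0.10    -0.45]
  [  -0.15     0.60    -0.05]
  [  -0.40    -0.15     0.95]
Cofactors of I−A, C_ij = (−1)^(i+j)·(minor ij) (rows/columns in the sector order above):
  C_11 = (0.60)(0.95) − (-0.05)(-0.15) = 0.5625
  C_12 = −[(-0.15)(0.95) − (-0.05)(-0.40)] = 0.1625
  C_13 = (-0.15)(-0.15) − (0.60)(-0.40) = 0.2625
  C_21 = −[(-0.10)(0.95) − (-0.45)(-0.15)] = 0.1625
  C_22 = (0.65)(0.95) − (-0.45)(-0.40) = 0.4375
  C_23 = −[(0.65)(-0.15) − (-0.10)(-0.40)] = 0.1375
  C_31 = (-0.10)(-0.05) − (-0.45)(0.60) = 0.2750
  C_32 = −[(0.65)(-0.05) − (-0.45)(-0.15)] = 0.1000
  C_33 = (0.65)(0.60) − (-0.10)(-0.15) = 0.3750
det(I−A) = Σ_j (I−A)_1j·C_1j = (0.65)(0.5625) + (-0.10)(0.1625) + (-0.45)(0.2625) = 0.23125
adj(I−A) = Cᵀ =
  [ 0.5625   0.1625   0.2750]
  [ 0.1625   0.4375   0.1000]
  [ 0.2625   0.1375   0.3750]
(I − A)⁻¹ = adj(I−A) / det(I−A) ≈
  [   2.4324     0.7027     1.1892]
  [   0.7027     1.8919     0.4324]
  [   1.1351     0.5946     1.6216]
Δx = (I − A)⁻¹ Δd with Δd having +50 in the Livestock component and 0 elsewhere.
So Δx_1 = L_11 · (+50), where L_11 = adj(I−A)_11 / det(I−A) = 0.5625 / 0.23125.
Δx_1 = 0.5625 × (+50) / 0.23125 = 28.125 / 0.23125 ≈ 121.6.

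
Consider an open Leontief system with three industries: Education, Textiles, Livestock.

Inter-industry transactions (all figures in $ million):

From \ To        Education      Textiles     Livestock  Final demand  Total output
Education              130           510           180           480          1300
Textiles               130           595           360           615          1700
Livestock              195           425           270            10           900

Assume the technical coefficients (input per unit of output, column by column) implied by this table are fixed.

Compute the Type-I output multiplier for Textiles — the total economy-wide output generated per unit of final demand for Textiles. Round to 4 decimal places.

Technical coefficients a_ij = z_ij / X_j:
  a_EE = 130/1300 = 0.10, a_TE = 130/1300 = 0.10, a_LE = 195/1300 = 0.15
  a_ET = 510/1700 = 0.30, a_TT = 595/1700 = 0.35, a_LT = 425/1700 = 0.25
  a_EL = 180/900 = 0.20, a_TL = 360/900 = 0.40, a_LL = 270/900 = 0.30
I − A =
  [   0.90    -0.30    -0.20]
  [  -0.10     0.65    -0.40]
  [  -0.15    -0.25     0.70]
Cofactors of I−A, C_ij = (−1)^(i+j)·(minor ij) (rows/columns in the sector order above):
  C_11 = (0.65)(0.70) − (-0.40)(-0.25) = 0.3550
  C_12 = −[(-0.10)(0.70) − (-0.40)(-0.15)] = 0.1300
  C_13 = (-0.10)(-0.25) − (0.65)(-0.15) = 0.1225
  C_21 = −[(-0.30)(0.70) − (-0.20)(-0.25)] = 0.2600
  C_22 = (0.90)(0.70) − (-0.20)(-0.15) = 0.6000
  C_23 = −[(0.90)(-0.25) − (-0.30)(-0.15)] = 0.2700
  C_31 = (-0.30)(-0.40) − (-0.20)(0.65) = 0.2500
  C_32 = −[(0.90)(-0.40) − (-0.20)(-0.10)] = 0.3800
  C_33 = (0.90)(0.65) − (-0.30)(-0.10) = 0.5550
det(I−A) = Σ_j (I−A)_1j·C_1j = (0.90)(0.3550) + (-0.30)(0.1300) + (-0.20)(0.1225) = 0.2560
adj(I−A) = Cᵀ =
  [ 0.3550   0.2600   0.2500]
  [ 0.1300   0.6000   0.3800]
  [ 0.1225   0.2700   0.5550]
(I − A)⁻¹ = adj(I−A) / det(I−A) ≈
  [   1.38672     1.01563     0.97656]
  [   0.50781     2.34375     1.48438]
  [   0.47852     1.05469     2.16797]
The output multiplier for sector j is the column-j sum of the Leontief inverse (I − A)⁻¹ = adj(I−A) / det(I−A).
Column T of adj(I−A): (0.2600, 0.6000, 0.2700); det(I−A) = 0.2560.
m_T = (0.2600 + 0.6000 + 0.2700) / 0.2560 = 1.13 / 0.2560 ≈ 4.4141.

m_T = 4.4141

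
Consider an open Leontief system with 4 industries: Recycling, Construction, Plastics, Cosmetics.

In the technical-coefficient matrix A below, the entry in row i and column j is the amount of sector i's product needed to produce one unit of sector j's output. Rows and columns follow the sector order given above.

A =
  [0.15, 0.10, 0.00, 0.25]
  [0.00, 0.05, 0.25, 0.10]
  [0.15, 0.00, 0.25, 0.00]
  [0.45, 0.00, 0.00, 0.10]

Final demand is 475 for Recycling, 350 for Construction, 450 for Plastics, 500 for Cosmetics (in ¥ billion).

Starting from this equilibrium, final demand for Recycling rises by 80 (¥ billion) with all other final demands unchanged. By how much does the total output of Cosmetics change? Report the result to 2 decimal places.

Δx_4 = 55.99

I − A =
  [   0.85    -0.10     0.00    -0.25]
  [   0.00     0.95    -0.25    -0.10]
  [  -0.15     0.00     0.75     0.00]
  [  -0.45     0.00     0.00     0.90]
Compute the cofactors C_ij = (−1)^(i+j)·(3×3 minor ij) of I−A; the adjugate is their transpose:
adj(I−A) = Cᵀ =
  [ 0.641250   0.067500   0.022500   0.185625]
  [ 0.067500   0.489375   0.163125   0.073125]
  [ 0.128250   0.013500   0.615375   0.037125]
  [ 0.320625   0.033750   0.011250   0.601875]
det(I−A) = Σ_j (I−A)_1j·C_1j = (0.85)(0.641250) + (-0.10)(0.067500) + (0.00)(0.128250) + (-0.25)(0.320625) = 0.45815625
(I − A)⁻¹ = adj(I−A) / det(I−A) ≈
  [   1.3996     0.1473     0.0491     0.4052]
  [   0.1473     1.0681     0.3560     0.1596]
  [   0.2799     0.0295     1.3432     0.0810]
  [   0.6998     0.0737     0.0246     1.3137]
Δx = (I − A)⁻¹ Δd with Δd having +80 in the Recycling component and 0 elsewhere.
So Δx_4 = L_41 · (+80), where L_41 = adj(I−A)_41 / det(I−A) = 0.320625 / 0.45815625.
Δx_4 = 0.320625 × (+80) / 0.45815625 = 25.65 / 0.45815625 ≈ 55.99.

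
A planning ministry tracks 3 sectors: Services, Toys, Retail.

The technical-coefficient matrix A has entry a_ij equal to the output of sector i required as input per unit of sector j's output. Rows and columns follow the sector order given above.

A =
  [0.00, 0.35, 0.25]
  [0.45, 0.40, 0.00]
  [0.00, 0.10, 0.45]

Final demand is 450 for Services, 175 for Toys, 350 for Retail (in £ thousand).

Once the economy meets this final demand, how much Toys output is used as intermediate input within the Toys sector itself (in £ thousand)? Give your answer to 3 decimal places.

z_22 = 425.633

I − A =
  [   1.00    -0.35    -0.25]
  [  -0.45     0.60     0.00]
  [   0.00    -0.10     0.55]
Cofactors of I−A, C_ij = (−1)^(i+j)·(minor ij) (rows/columns in the sector order above):
  C_11 = (0.60)(0.55) − (0.00)(-0.10) = 0.3300
  C_12 = −[(-0.45)(0.55) − (0.00)(0.00)] = 0.2475
  C_13 = (-0.45)(-0.10) − (0.60)(0.00) = 0.0450
  C_21 = −[(-0.35)(0.55) − (-0.25)(-0.10)] = 0.2175
  C_22 = (1.00)(0.55) − (-0.25)(0.00) = 0.5500
  C_23 = −[(1.00)(-0.10) − (-0.35)(0.00)] = 0.1000
  C_31 = (-0.35)(0.00) − (-0.25)(0.60) = 0.1500
  C_32 = −[(1.00)(0.00) − (-0.25)(-0.45)] = 0.1125
  C_33 = (1.00)(0.60) − (-0.35)(-0.45) = 0.4425
det(I−A) = Σ_j (I−A)_1j·C_1j = (1.00)(0.3300) + (-0.35)(0.2475) + (-0.25)(0.0450) = 0.232125
adj(I−A) = Cᵀ =
  [ 0.3300   0.2175   0.1500]
  [ 0.2475   0.5500   0.1125]
  [ 0.0450   0.1000   0.4425]
(I − A)⁻¹ = adj(I−A) / det(I−A) ≈
  [   1.4216     0.9370     0.6462]
  [   1.0662     2.3694     0.4847]
  [   0.1939     0.4308     1.9063]
First solve x = (I − A)⁻¹ d = adj(I−A)·d / det(I−A); in particular x_2 = (0.2475·450 + 0.5500·175 + 0.1125·350) / 0.232125 = 247.00 / 0.232125 ≈ 1064.08185.
Intermediate flow from 2 to 2: z_22 = a_22 · x_2 = 0.40 × 247.00 / 0.232125 = 98.80 / 0.232125 ≈ 425.633.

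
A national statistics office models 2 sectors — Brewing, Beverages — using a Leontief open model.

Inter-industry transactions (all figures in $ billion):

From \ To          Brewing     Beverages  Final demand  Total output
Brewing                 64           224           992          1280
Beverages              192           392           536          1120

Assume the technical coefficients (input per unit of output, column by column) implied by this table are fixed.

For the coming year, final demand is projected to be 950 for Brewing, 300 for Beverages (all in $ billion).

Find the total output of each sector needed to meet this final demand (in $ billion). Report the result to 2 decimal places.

Technical coefficients a_ij = z_ij / X_j:
  a_11 = 64/1280 = 0.05, a_21 = 192/1280 = 0.15
  a_12 = 224/1120 = 0.20, a_22 = 392/1120 = 0.35
I − A =
  [   0.95    -0.20]
  [  -0.15     0.65]
det(I−A) = (0.95)(0.65) − (-0.20)(-0.15) = 0.5875
adj(I−A) = [[0.65, 0.20], [0.15, 0.95]]
(I − A)⁻¹ = adj(I−A) / det(I−A) ≈
  [   1.1064     0.3404]
  [   0.2553     1.6170]
x = (I − A)⁻¹ d = adj(I−A)·d / det(I−A), with det(I−A) = 0.5875:
  x_1 = (0.65·950 + 0.20·300) / 0.5875 = 677.50 / 0.5875 ≈ 1153.19
  x_2 = (0.15·950 + 0.95·300) / 0.5875 = 427.50 / 0.5875 ≈ 727.66

x_1 = 1153.19, x_2 = 727.66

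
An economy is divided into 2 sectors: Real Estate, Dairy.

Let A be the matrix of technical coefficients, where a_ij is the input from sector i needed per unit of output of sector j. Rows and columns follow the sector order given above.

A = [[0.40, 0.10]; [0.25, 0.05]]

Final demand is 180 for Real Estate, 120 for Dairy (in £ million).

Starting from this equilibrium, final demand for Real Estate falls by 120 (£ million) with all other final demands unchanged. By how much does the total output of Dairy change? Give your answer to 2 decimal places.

I − A =
  [   0.60    -0.10]
  [  -0.25     0.95]
det(I−A) = (0.60)(0.95) − (-0.10)(-0.25) = 0.5450
adj(I−A) = [[0.95, 0.10], [0.25, 0.60]]
(I − A)⁻¹ = adj(I−A) / det(I−A) ≈
  [   1.7431     0.1835]
  [   0.4587     1.1009]
Δx = (I − A)⁻¹ Δd with Δd having -120 in the Real Estate component and 0 elsewhere.
So Δx_D = L_DR · (-120), where L_DR = adj(I−A)_DR / det(I−A) = 0.25 / 0.5450.
Δx_D = 0.25 × (-120) / 0.5450 = -30.00 / 0.5450 ≈ -55.05.

Δx_D = -55.05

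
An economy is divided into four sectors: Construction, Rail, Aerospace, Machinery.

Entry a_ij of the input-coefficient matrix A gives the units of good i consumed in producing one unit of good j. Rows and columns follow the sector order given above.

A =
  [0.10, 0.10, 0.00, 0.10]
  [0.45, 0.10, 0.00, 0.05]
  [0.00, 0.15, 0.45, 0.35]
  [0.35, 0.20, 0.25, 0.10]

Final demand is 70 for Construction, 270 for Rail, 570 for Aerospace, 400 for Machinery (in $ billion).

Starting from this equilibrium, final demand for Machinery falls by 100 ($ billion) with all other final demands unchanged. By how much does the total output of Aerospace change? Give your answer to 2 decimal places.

Δx_3 = -100.38

I − A =
  [   0.90    -0.10     0.00    -0.10]
  [  -0.45     0.90     0.00    -0.05]
  [   0.00    -0.15     0.55    -0.35]
  [  -0.35    -0.20    -0.25     0.90]
Compute the cofactors C_ij = (−1)^(i+j)·(3×3 minor ij) of I−A; the adjugate is their transpose:
adj(I−A) = Cᵀ =
  [ 0.359375   0.055500   0.023750   0.052250]
  [ 0.193000   0.347500   0.022500   0.049500]
  [ 0.205125   0.191500   0.637250   0.281250]
  [ 0.239625   0.152000   0.191250   0.420750]
det(I−A) = Σ_j (I−A)_1j·C_1j = (0.90)(0.359375) + (-0.10)(0.193000) + (0.00)(0.205125) + (-0.10)(0.239625) = 0.280175
(I − A)⁻¹ = adj(I−A) / det(I−A) ≈
  [   1.2827     0.1981     0.0848     0.1865]
  [   0.6889     1.2403     0.0803     0.1767]
  [   0.7321     0.6835     2.2745     1.0038]
  [   0.8553     0.5425     0.6826     1.5017]
Δx = (I − A)⁻¹ Δd with Δd having -100 in the Machinery component and 0 elsewhere.
So Δx_3 = L_34 · (-100), where L_34 = adj(I−A)_34 / det(I−A) = 0.281250 / 0.280175.
Δx_3 = 0.281250 × (-100) / 0.280175 = -28.125 / 0.280175 ≈ -100.38.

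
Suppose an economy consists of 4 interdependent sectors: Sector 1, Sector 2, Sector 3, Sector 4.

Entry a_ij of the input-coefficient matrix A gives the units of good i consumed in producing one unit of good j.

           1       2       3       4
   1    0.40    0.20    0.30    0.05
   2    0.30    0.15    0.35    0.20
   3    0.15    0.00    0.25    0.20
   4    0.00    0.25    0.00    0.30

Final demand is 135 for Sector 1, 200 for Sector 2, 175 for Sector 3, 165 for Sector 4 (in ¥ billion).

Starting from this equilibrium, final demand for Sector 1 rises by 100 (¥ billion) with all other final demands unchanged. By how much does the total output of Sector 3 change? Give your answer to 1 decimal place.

Δx_3 = 59.2

I − A =
  [   0.60    -0.20    -0.30    -0.05]
  [  -0.30     0.85    -0.35    -0.20]
  [  -0.15     0.00     0.75    -0.20]
  [   0.00    -0.25     0.00     0.70]
Compute the cofactors C_ij = (−1)^(i+j)·(3×3 minor ij) of I−A; the adjugate is their transpose:
adj(I−A) = Cᵀ =
  [ 0.391250   0.129375   0.216875   0.126875]
  [ 0.194250   0.283500   0.210000   0.154875]
  [ 0.096750   0.052875   0.281250   0.102375]
  [ 0.069375   0.101250   0.075000   0.288750]
det(I−A) = Σ_j (I−A)_1j·C_1j = (0.60)(0.391250) + (-0.20)(0.194250) + (-0.30)(0.096750) + (-0.05)(0.069375) = 0.16340625
(I − A)⁻¹ = adj(I−A) / det(I−A) ≈
  [   2.3943     0.7917     1.3272     0.7764]
  [   1.1888     1.7349     1.2851     0.9478]
  [   0.5921     0.3236     1.7212     0.6265]
  [   0.4246     0.6196     0.4590     1.7671]
Δx = (I − A)⁻¹ Δd with Δd having +100 in the Sector 1 component and 0 elsewhere.
So Δx_3 = L_31 · (+100), where L_31 = adj(I−A)_31 / det(I−A) = 0.096750 / 0.16340625.
Δx_3 = 0.096750 × (+100) / 0.16340625 = 9.675 / 0.16340625 ≈ 59.2.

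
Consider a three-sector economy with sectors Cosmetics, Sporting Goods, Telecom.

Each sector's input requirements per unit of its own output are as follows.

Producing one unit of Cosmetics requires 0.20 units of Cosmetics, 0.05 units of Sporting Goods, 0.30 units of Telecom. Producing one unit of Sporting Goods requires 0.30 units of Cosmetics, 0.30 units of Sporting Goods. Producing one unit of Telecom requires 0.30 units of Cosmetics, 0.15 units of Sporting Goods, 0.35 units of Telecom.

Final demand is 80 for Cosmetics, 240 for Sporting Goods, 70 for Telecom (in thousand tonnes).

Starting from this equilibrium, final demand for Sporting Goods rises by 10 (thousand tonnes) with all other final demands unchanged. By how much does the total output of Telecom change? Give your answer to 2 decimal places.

Δx_3 = 3.24

I − A =
  [   0.80    -0.30    -0.30]
  [  -0.05     0.70    -0.15]
  [  -0.30     0.00     0.65]
Cofactors of I−A, C_ij = (−1)^(i+j)·(minor ij) (rows/columns in the sector order above):
  C_11 = (0.70)(0.65) − (-0.15)(0.00) = 0.4550
  C_12 = −[(-0.05)(0.65) − (-0.15)(-0.30)] = 0.0775
  C_13 = (-0.05)(0.00) − (0.70)(-0.30) = 0.2100
  C_21 = −[(-0.30)(0.65) − (-0.30)(0.00)] = 0.1950
  C_22 = (0.80)(0.65) − (-0.30)(-0.30) = 0.4300
  C_23 = −[(0.80)(0.00) − (-0.30)(-0.30)] = 0.0900
  C_31 = (-0.30)(-0.15) − (-0.30)(0.70) = 0.2550
  C_32 = −[(0.80)(-0.15) − (-0.30)(-0.05)] = 0.1350
  C_33 = (0.80)(0.70) − (-0.30)(-0.05) = 0.5450
det(I−A) = Σ_j (I−A)_1j·C_1j = (0.80)(0.4550) + (-0.30)(0.0775) + (-0.30)(0.2100) = 0.27775
adj(I−A) = Cᵀ =
  [ 0.4550   0.1950   0.2550]
  [ 0.0775   0.4300   0.1350]
  [ 0.2100   0.0900   0.5450]
(I − A)⁻¹ = adj(I−A) / det(I−A) ≈
  [   1.6382     0.7021     0.9181]
  [   0.2790     1.5482     0.4860]
  [   0.7561     0.3240     1.9622]
Δx = (I − A)⁻¹ Δd with Δd having +10 in the Sporting Goods component and 0 elsewhere.
So Δx_3 = L_32 · (+10), where L_32 = adj(I−A)_32 / det(I−A) = 0.0900 / 0.27775.
Δx_3 = 0.0900 × (+10) / 0.27775 = 0.90 / 0.27775 ≈ 3.24.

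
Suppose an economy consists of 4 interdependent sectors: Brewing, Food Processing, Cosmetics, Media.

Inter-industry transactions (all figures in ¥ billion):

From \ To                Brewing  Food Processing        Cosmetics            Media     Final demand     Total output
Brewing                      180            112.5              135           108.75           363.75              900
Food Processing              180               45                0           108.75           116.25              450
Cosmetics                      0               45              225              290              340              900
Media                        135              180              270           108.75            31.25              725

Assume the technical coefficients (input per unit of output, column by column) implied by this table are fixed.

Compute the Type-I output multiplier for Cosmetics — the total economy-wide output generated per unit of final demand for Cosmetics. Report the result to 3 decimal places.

m_3 = 3.619

Technical coefficients a_ij = z_ij / X_j:
  a_11 = 180/900 = 0.20, a_21 = 180/900 = 0.20, a_31 = 0/900 = 0.00, a_41 = 135/900 = 0.15
  a_12 = 112.5/450 = 0.25, a_22 = 45/450 = 0.10, a_32 = 45/450 = 0.10, a_42 = 180/450 = 0.40
  a_13 = 135/900 = 0.15, a_23 = 0/900 = 0.00, a_33 = 225/900 = 0.25, a_43 = 270/900 = 0.30
  a_14 = 108.75/725 = 0.15, a_24 = 108.75/725 = 0.15, a_34 = 290/725 = 0.40, a_44 = 108.75/725 = 0.15
I − A =
  [   0.80    -0.25    -0.15    -0.15]
  [  -0.20     0.90     0.00    -0.15]
  [   0.00    -0.10     0.75    -0.40]
  [  -0.15    -0.40    -0.30     0.85]
Compute the cofactors C_ij = (−1)^(i+j)·(3×3 minor ij) of I−A; the adjugate is their transpose:
adj(I−A) = Cᵀ =
  [ 0.416250   0.215625   0.157500   0.185625]
  [ 0.120375   0.388125   0.073875   0.124500]
  [ 0.105250   0.208750   0.483625   0.283000]
  [ 0.167250   0.294375   0.233250   0.499500]
det(I−A) = Σ_j (I−A)_1j·C_1j = (0.80)(0.416250) + (-0.25)(0.120375) + (-0.15)(0.105250) + (-0.15)(0.167250) = 0.26203125
(I − A)⁻¹ = adj(I−A) / det(I−A) ≈
  [   1.5886     0.8229     0.6011     0.7084]
  [   0.4594     1.4812     0.2819     0.4751]
  [   0.4017     0.7967     1.8457     1.0800]
  [   0.6383     1.1234     0.8902     1.9063]
The output multiplier for sector j is the column-j sum of the Leontief inverse (I − A)⁻¹ = adj(I−A) / det(I−A).
Column 3 of adj(I−A): (0.157500, 0.073875, 0.483625, 0.233250); det(I−A) = 0.26203125.
m_3 = (0.157500 + 0.073875 + 0.483625 + 0.233250) / 0.26203125 = 0.94825 / 0.26203125 ≈ 3.619.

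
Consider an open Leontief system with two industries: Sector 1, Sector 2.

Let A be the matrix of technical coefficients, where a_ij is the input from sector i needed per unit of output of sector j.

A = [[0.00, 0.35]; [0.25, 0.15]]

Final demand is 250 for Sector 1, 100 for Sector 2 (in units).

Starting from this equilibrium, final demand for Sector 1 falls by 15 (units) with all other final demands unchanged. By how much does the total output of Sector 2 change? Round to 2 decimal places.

I − A =
  [   1.00    -0.35]
  [  -0.25     0.85]
det(I−A) = (1.00)(0.85) − (-0.35)(-0.25) = 0.7625
adj(I−A) = [[0.85, 0.35], [0.25, 1.00]]
(I − A)⁻¹ = adj(I−A) / det(I−A) ≈
  [   1.1148     0.4590]
  [   0.3279     1.3115]
Δx = (I − A)⁻¹ Δd with Δd having -15 in the Sector 1 component and 0 elsewhere.
So Δx_2 = L_21 · (-15), where L_21 = adj(I−A)_21 / det(I−A) = 0.25 / 0.7625.
Δx_2 = 0.25 × (-15) / 0.7625 = -3.75 / 0.7625 ≈ -4.92.

Δx_2 = -4.92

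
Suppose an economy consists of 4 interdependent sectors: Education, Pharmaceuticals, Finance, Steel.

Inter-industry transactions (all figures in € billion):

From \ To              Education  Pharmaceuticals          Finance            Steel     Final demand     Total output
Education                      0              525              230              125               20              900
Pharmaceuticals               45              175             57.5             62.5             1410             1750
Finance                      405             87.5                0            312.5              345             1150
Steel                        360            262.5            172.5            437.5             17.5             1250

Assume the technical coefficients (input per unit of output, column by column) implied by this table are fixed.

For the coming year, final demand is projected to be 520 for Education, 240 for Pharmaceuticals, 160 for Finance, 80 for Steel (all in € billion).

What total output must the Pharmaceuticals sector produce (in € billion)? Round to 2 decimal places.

Technical coefficients a_ij = z_ij / X_j:
  a_11 = 0/900 = 0.00, a_21 = 45/900 = 0.05, a_31 = 405/900 = 0.45, a_41 = 360/900 = 0.40
  a_12 = 525/1750 = 0.30, a_22 = 175/1750 = 0.10, a_32 = 87.5/1750 = 0.05, a_42 = 262.5/1750 = 0.15
  a_13 = 230/1150 = 0.20, a_23 = 57.5/1150 = 0.05, a_33 = 0/1150 = 0.00, a_43 = 172.5/1150 = 0.15
  a_14 = 125/1250 = 0.10, a_24 = 62.5/1250 = 0.05, a_34 = 312.5/1250 = 0.25, a_44 = 437.5/1250 = 0.35
I − A =
  [   1.00    -0.30    -0.20    -0.10]
  [  -0.05     0.90    -0.05    -0.05]
  [  -0.45    -0.05     1.00    -0.25]
  [  -0.40    -0.15    -0.15     0.65]
Compute the cofactors C_ij = (−1)^(i+j)·(3×3 minor ij) of I−A; the adjugate is their transpose:
adj(I−A) = Cᵀ =
  [ 0.539875   0.213500   0.141750   0.154000]
  [ 0.073625   0.487250   0.049250   0.067750]
  [ 0.354375   0.192500   0.525000   0.271250]
  [ 0.431000   0.288250   0.219750   0.794250]
det(I−A) = Σ_j (I−A)_1j·C_1j = (1.00)(0.539875) + (-0.30)(0.073625) + (-0.20)(0.354375) + (-0.10)(0.431000) = 0.4038125
(I − A)⁻¹ = adj(I−A) / det(I−A) ≈
  [   1.3369     0.5287     0.3510     0.3814]
  [   0.1823     1.2066     0.1220     0.1678]
  [   0.8776     0.4767     1.3001     0.6717]
  [   1.0673     0.7138     0.5442     1.9669]
x = (I − A)⁻¹ d = adj(I−A)·d / det(I−A), with det(I−A) = 0.4038125:
  x_1 = (0.539875·520 + 0.213500·240 + 0.141750·160 + 0.154000·80) / 0.4038125 = 366.975 / 0.4038125 ≈ 908.78
  x_2 = (0.073625·520 + 0.487250·240 + 0.049250·160 + 0.067750·80) / 0.4038125 = 168.525 / 0.4038125 ≈ 417.33
  x_3 = (0.354375·520 + 0.192500·240 + 0.525000·160 + 0.271250·80) / 0.4038125 = 336.175 / 0.4038125 ≈ 832.50
  x_4 = (0.431000·520 + 0.288250·240 + 0.219750·160 + 0.794250·80) / 0.4038125 = 392.00 / 0.4038125 ≈ 970.75

x_2 = 417.33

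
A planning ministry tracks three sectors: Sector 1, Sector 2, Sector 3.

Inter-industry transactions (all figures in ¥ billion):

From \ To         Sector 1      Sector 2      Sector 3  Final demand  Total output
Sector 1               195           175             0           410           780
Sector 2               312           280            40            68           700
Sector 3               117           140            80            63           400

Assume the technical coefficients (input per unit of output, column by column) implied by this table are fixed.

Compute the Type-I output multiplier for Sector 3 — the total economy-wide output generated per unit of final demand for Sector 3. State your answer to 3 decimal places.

m_3 = 1.722

Technical coefficients a_ij = z_ij / X_j:
  a_11 = 195/780 = 0.25, a_21 = 312/780 = 0.40, a_31 = 117/780 = 0.15
  a_12 = 175/700 = 0.25, a_22 = 280/700 = 0.40, a_32 = 140/700 = 0.20
  a_13 = 0/400 = 0.00, a_23 = 40/400 = 0.10, a_33 = 80/400 = 0.20
I − A =
  [   0.75    -0.25     0.00]
  [  -0.40     0.60    -0.10]
  [  -0.15    -0.20     0.80]
Cofactors of I−A, C_ij = (−1)^(i+j)·(minor ij) (rows/columns in the sector order above):
  C_11 = (0.60)(0.80) − (-0.10)(-0.20) = 0.4600
  C_12 = −[(-0.40)(0.80) − (-0.10)(-0.15)] = 0.3350
  C_13 = (-0.40)(-0.20) − (0.60)(-0.15) = 0.1700
  C_21 = −[(-0.25)(0.80) − (0.00)(-0.20)] = 0.2000
  C_22 = (0.75)(0.80) − (0.00)(-0.15) = 0.6000
  C_23 = −[(0.75)(-0.20) − (-0.25)(-0.15)] = 0.1875
  C_31 = (-0.25)(-0.10) − (0.00)(0.60) = 0.0250
  C_32 = −[(0.75)(-0.10) − (0.00)(-0.40)] = 0.0750
  C_33 = (0.75)(0.60) − (-0.25)(-0.40) = 0.3500
det(I−A) = Σ_j (I−A)_1j·C_1j = (0.75)(0.4600) + (-0.25)(0.3350) + (0.00)(0.1700) = 0.26125
adj(I−A) = Cᵀ =
  [ 0.4600   0.2000   0.0250]
  [ 0.3350   0.6000   0.0750]
  [ 0.1700   0.1875   0.3500]
(I − A)⁻¹ = adj(I−A) / det(I−A) ≈
  [   1.7608     0.7656     0.0957]
  [   1.2823     2.2967     0.2871]
  [   0.6507     0.7177     1.3397]
The output multiplier for sector j is the column-j sum of the Leontief inverse (I − A)⁻¹ = adj(I−A) / det(I−A).
Column 3 of adj(I−A): (0.0250, 0.0750, 0.3500); det(I−A) = 0.26125.
m_3 = (0.0250 + 0.0750 + 0.3500) / 0.26125 = 0.45 / 0.26125 ≈ 1.722.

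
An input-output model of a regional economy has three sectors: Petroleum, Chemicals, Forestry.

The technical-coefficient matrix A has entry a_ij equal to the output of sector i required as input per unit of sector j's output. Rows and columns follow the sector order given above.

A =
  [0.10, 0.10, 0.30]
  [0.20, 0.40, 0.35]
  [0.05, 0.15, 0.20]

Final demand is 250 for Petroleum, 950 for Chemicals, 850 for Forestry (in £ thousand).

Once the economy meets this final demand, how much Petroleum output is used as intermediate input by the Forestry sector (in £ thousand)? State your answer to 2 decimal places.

I − A =
  [   0.90    -0.10    -0.30]
  [  -0.20     0.60    -0.35]
  [  -0.05    -0.15     0.80]
Cofactors of I−A, C_ij = (−1)^(i+j)·(minor ij) (rows/columns in the sector order above):
  C_11 = (0.60)(0.80) − (-0.35)(-0.15) = 0.4275
  C_12 = −[(-0.20)(0.80) − (-0.35)(-0.05)] = 0.1775
  C_13 = (-0.20)(-0.15) − (0.60)(-0.05) = 0.0600
  C_21 = −[(-0.10)(0.80) − (-0.30)(-0.15)] = 0.1250
  C_22 = (0.90)(0.80) − (-0.30)(-0.05) = 0.7050
  C_23 = −[(0.90)(-0.15) − (-0.10)(-0.05)] = 0.1400
  C_31 = (-0.10)(-0.35) − (-0.30)(0.60) = 0.2150
  C_32 = −[(0.90)(-0.35) − (-0.30)(-0.20)] = 0.3750
  C_33 = (0.90)(0.60) − (-0.10)(-0.20) = 0.5200
det(I−A) = Σ_j (I−A)_1j·C_1j = (0.90)(0.4275) + (-0.10)(0.1775) + (-0.30)(0.0600) = 0.3490
adj(I−A) = Cᵀ =
  [ 0.4275   0.1250   0.2150]
  [ 0.1775   0.7050   0.3750]
  [ 0.0600   0.1400   0.5200]
(I − A)⁻¹ = adj(I−A) / det(I−A) ≈
  [   1.2249     0.3582     0.6160]
  [   0.5086     2.0201     1.0745]
  [   0.1719     0.4011     1.4900]
First solve x = (I − A)⁻¹ d = adj(I−A)·d / det(I−A); in particular x_3 = (0.0600·250 + 0.1400·950 + 0.5200·850) / 0.3490 = 590.00 / 0.3490 ≈ 1690.5444.
Intermediate flow from 1 to 3: z_13 = a_13 · x_3 = 0.30 × 590.00 / 0.3490 = 177.00 / 0.3490 ≈ 507.16.

z_13 = 507.16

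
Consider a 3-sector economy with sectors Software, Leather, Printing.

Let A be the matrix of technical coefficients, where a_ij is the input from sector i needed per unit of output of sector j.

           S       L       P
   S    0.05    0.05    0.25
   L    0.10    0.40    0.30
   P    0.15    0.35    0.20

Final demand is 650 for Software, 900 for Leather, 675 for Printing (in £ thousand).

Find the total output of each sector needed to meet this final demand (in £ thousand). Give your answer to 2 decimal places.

x_S = 1474.12, x_L = 2951.37, x_P = 2411.37

I − A =
  [   0.95    -0.05    -0.25]
  [  -0.10     0.60    -0.30]
  [  -0.15    -0.35     0.80]
Cofactors of I−A, C_ij = (−1)^(i+j)·(minor ij) (rows/columns in the sector order above):
  C_11 = (0.60)(0.80) − (-0.30)(-0.35) = 0.3750
  C_12 = −[(-0.10)(0.80) − (-0.30)(-0.15)] = 0.1250
  C_13 = (-0.10)(-0.35) − (0.60)(-0.15) = 0.1250
  C_21 = −[(-0.05)(0.80) − (-0.25)(-0.35)] = 0.1275
  C_22 = (0.95)(0.80) − (-0.25)(-0.15) = 0.7225
  C_23 = −[(0.95)(-0.35) − (-0.05)(-0.15)] = 0.3400
  C_31 = (-0.05)(-0.30) − (-0.25)(0.60) = 0.1650
  C_32 = −[(0.95)(-0.30) − (-0.25)(-0.10)] = 0.3100
  C_33 = (0.95)(0.60) − (-0.05)(-0.10) = 0.5650
det(I−A) = Σ_j (I−A)_1j·C_1j = (0.95)(0.3750) + (-0.05)(0.1250) + (-0.25)(0.1250) = 0.31875
adj(I−A) = Cᵀ =
  [ 0.3750   0.1275   0.1650]
  [ 0.1250   0.7225   0.3100]
  [ 0.1250   0.3400   0.5650]
(I − A)⁻¹ = adj(I−A) / det(I−A) ≈
  [   1.1765     0.4000     0.5176]
  [   0.3922     2.2667     0.9725]
  [   0.3922     1.0667     1.7725]
x = (I − A)⁻¹ d = adj(I−A)·d / det(I−A), with det(I−A) = 0.31875:
  x_S = (0.3750·650 + 0.1275·900 + 0.1650·675) / 0.31875 = 469.875 / 0.31875 ≈ 1474.12
  x_L = (0.1250·650 + 0.7225·900 + 0.3100·675) / 0.31875 = 940.75 / 0.31875 ≈ 2951.37
  x_P = (0.1250·650 + 0.3400·900 + 0.5650·675) / 0.31875 = 768.625 / 0.31875 ≈ 2411.37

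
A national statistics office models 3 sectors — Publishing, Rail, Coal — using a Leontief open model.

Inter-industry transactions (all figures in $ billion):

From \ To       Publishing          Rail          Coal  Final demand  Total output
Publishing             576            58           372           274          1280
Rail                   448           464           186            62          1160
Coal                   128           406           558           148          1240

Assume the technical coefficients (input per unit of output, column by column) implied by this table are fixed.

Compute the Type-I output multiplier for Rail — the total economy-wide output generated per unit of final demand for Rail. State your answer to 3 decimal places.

Technical coefficients a_ij = z_ij / X_j:
  a_PP = 576/1280 = 0.45, a_RP = 448/1280 = 0.35, a_CP = 128/1280 = 0.10
  a_PR = 58/1160 = 0.05, a_RR = 464/1160 = 0.40, a_CR = 406/1160 = 0.35
  a_PC = 372/1240 = 0.30, a_RC = 186/1240 = 0.15, a_CC = 558/1240 = 0.45
I − A =
  [   0.55    -0.05    -0.30]
  [  -0.35     0.60    -0.15]
  [  -0.10    -0.35     0.55]
Cofactors of I−A, C_ij = (−1)^(i+j)·(minor ij) (rows/columns in the sector order above):
  C_11 = (0.60)(0.55) − (-0.15)(-0.35) = 0.2775
  C_12 = −[(-0.35)(0.55) − (-0.15)(-0.10)] = 0.2075
  C_13 = (-0.35)(-0.35) − (0.60)(-0.10) = 0.1825
  C_21 = −[(-0.05)(0.55) − (-0.30)(-0.35)] = 0.1325
  C_22 = (0.55)(0.55) − (-0.30)(-0.10) = 0.2725
  C_23 = −[(0.55)(-0.35) − (-0.05)(-0.10)] = 0.1975
  C_31 = (-0.05)(-0.15) − (-0.30)(0.60) = 0.1875
  C_32 = −[(0.55)(-0.15) − (-0.30)(-0.35)] = 0.1875
  C_33 = (0.55)(0.60) − (-0.05)(-0.35) = 0.3125
det(I−A) = Σ_j (I−A)_1j·C_1j = (0.55)(0.2775) + (-0.05)(0.2075) + (-0.30)(0.1825) = 0.0875
adj(I−A) = Cᵀ =
  [ 0.2775   0.1325   0.1875]
  [ 0.2075   0.2725   0.1875]
  [ 0.1825   0.1975   0.3125]
(I − A)⁻¹ = adj(I−A) / det(I−A) ≈
  [   3.1714     1.5143     2.1429]
  [   2.3714     3.1143     2.1429]
  [   2.0857     2.2571     3.5714]
The output multiplier for sector j is the column-j sum of the Leontief inverse (I − A)⁻¹ = adj(I−A) / det(I−A).
Column R of adj(I−A): (0.1325, 0.2725, 0.1975); det(I−A) = 0.0875.
m_R = (0.1325 + 0.2725 + 0.1975) / 0.0875 = 0.6025 / 0.0875 ≈ 6.886.

m_R = 6.886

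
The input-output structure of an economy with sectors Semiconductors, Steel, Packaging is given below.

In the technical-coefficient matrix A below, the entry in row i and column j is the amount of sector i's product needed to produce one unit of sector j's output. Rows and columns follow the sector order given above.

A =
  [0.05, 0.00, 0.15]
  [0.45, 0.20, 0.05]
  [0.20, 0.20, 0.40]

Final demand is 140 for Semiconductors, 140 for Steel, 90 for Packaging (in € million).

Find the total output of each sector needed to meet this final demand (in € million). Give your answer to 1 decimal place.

I − A =
  [   0.95     0.00    -0.15]
  [  -0.45     0.80    -0.05]
  [  -0.20    -0.20     0.60]
Cofactors of I−A, C_ij = (−1)^(i+j)·(minor ij) (rows/columns in the sector order above):
  C_11 = (0.80)(0.60) − (-0.05)(-0.20) = 0.4700
  C_12 = −[(-0.45)(0.60) − (-0.05)(-0.20)] = 0.2800
  C_13 = (-0.45)(-0.20) − (0.80)(-0.20) = 0.2500
  C_21 = −[(0.00)(0.60) − (-0.15)(-0.20)] = 0.0300
  C_22 = (0.95)(0.60) − (-0.15)(-0.20) = 0.5400
  C_23 = −[(0.95)(-0.20) − (0.00)(-0.20)] = 0.1900
  C_31 = (0.00)(-0.05) − (-0.15)(0.80) = 0.1200
  C_32 = −[(0.95)(-0.05) − (-0.15)(-0.45)] = 0.1150
  C_33 = (0.95)(0.80) − (0.00)(-0.45) = 0.7600
det(I−A) = Σ_j (I−A)_1j·C_1j = (0.95)(0.4700) + (0.00)(0.2800) + (-0.15)(0.2500) = 0.4090
adj(I−A) = Cᵀ =
  [ 0.4700   0.0300   0.1200]
  [ 0.2800   0.5400   0.1150]
  [ 0.2500   0.1900   0.7600]
(I − A)⁻¹ = adj(I−A) / det(I−A) ≈
  [   1.1491     0.0733     0.2934]
  [   0.6846     1.3203     0.2812]
  [   0.6112     0.4645     1.8582]
x = (I − A)⁻¹ d = adj(I−A)·d / det(I−A), with det(I−A) = 0.4090:
  x_1 = (0.4700·140 + 0.0300·140 + 0.1200·90) / 0.4090 = 80.80 / 0.4090 ≈ 197.6
  x_2 = (0.2800·140 + 0.5400·140 + 0.1150·90) / 0.4090 = 125.15 / 0.4090 ≈ 306.0
  x_3 = (0.2500·140 + 0.1900·140 + 0.7600·90) / 0.4090 = 130.00 / 0.4090 ≈ 317.8

x_1 = 197.6, x_2 = 306.0, x_3 = 317.8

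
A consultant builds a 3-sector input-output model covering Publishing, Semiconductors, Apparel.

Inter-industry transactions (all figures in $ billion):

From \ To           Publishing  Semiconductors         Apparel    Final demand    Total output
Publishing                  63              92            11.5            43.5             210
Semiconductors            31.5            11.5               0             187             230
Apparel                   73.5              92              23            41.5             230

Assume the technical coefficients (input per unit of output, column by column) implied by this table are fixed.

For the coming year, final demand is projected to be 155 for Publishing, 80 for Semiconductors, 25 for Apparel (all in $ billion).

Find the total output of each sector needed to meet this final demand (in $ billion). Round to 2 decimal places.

x_P = 312.67, x_S = 133.58, x_A = 208.74

Technical coefficients a_ij = z_ij / X_j:
  a_PP = 63/210 = 0.30, a_SP = 31.5/210 = 0.15, a_AP = 73.5/210 = 0.35
  a_PS = 92/230 = 0.40, a_SS = 11.5/230 = 0.05, a_AS = 92/230 = 0.40
  a_PA = 11.5/230 = 0.05, a_SA = 0/230 = 0.00, a_AA = 23/230 = 0.10
I − A =
  [   0.70    -0.40    -0.05]
  [  -0.15     0.95     0.00]
  [  -0.35    -0.40     0.90]
Cofactors of I−A, C_ij = (−1)^(i+j)·(minor ij) (rows/columns in the sector order above):
  C_11 = (0.95)(0.90) − (0.00)(-0.40) = 0.8550
  C_12 = −[(-0.15)(0.90) − (0.00)(-0.35)] = 0.1350
  C_13 = (-0.15)(-0.40) − (0.95)(-0.35) = 0.3925
  C_21 = −[(-0.40)(0.90) − (-0.05)(-0.40)] = 0.3800
  C_22 = (0.70)(0.90) − (-0.05)(-0.35) = 0.6125
  C_23 = −[(0.70)(-0.40) − (-0.40)(-0.35)] = 0.4200
  C_31 = (-0.40)(0.00) − (-0.05)(0.95) = 0.0475
  C_32 = −[(0.70)(0.00) − (-0.05)(-0.15)] = 0.0075
  C_33 = (0.70)(0.95) − (-0.40)(-0.15) = 0.6050
det(I−A) = Σ_j (I−A)_1j·C_1j = (0.70)(0.8550) + (-0.40)(0.1350) + (-0.05)(0.3925) = 0.524875
adj(I−A) = Cᵀ =
  [ 0.8550   0.3800   0.0475]
  [ 0.1350   0.6125   0.0075]
  [ 0.3925   0.4200   0.6050]
(I − A)⁻¹ = adj(I−A) / det(I−A) ≈
  [   1.6290     0.7240     0.0905]
  [   0.2572     1.1669     0.0143]
  [   0.7478     0.8002     1.1527]
x = (I − A)⁻¹ d = adj(I−A)·d / det(I−A), with det(I−A) = 0.524875:
  x_P = (0.8550·155 + 0.3800·80 + 0.0475·25) / 0.524875 = 164.1125 / 0.524875 ≈ 312.67
  x_S = (0.1350·155 + 0.6125·80 + 0.0075·25) / 0.524875 = 70.1125 / 0.524875 ≈ 133.58
  x_A = (0.3925·155 + 0.4200·80 + 0.6050·25) / 0.524875 = 109.5625 / 0.524875 ≈ 208.74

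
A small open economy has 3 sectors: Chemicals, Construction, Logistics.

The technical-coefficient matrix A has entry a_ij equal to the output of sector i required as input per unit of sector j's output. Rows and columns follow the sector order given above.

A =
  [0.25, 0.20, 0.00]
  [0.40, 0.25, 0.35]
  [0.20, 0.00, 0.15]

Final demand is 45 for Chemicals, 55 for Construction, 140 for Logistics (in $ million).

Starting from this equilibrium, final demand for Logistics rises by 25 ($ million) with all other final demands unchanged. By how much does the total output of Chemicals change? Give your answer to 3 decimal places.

Δx_1 = 4.418

I − A =
  [   0.75    -0.20     0.00]
  [  -0.40     0.75    -0.35]
  [  -0.20     0.00     0.85]
Cofactors of I−A, C_ij = (−1)^(i+j)·(minor ij) (rows/columns in the sector order above):
  C_11 = (0.75)(0.85) − (-0.35)(0.00) = 0.6375
  C_12 = −[(-0.40)(0.85) − (-0.35)(-0.20)] = 0.4100
  C_13 = (-0.40)(0.00) − (0.75)(-0.20) = 0.1500
  C_21 = −[(-0.20)(0.85) − (0.00)(0.00)] = 0.1700
  C_22 = (0.75)(0.85) − (0.00)(-0.20) = 0.6375
  C_23 = −[(0.75)(0.00) − (-0.20)(-0.20)] = 0.0400
  C_31 = (-0.20)(-0.35) − (0.00)(0.75) = 0.0700
  C_32 = −[(0.75)(-0.35) − (0.00)(-0.40)] = 0.2625
  C_33 = (0.75)(0.75) − (-0.20)(-0.40) = 0.4825
det(I−A) = Σ_j (I−A)_1j·C_1j = (0.75)(0.6375) + (-0.20)(0.4100) + (0.00)(0.1500) = 0.396125
adj(I−A) = Cᵀ =
  [ 0.6375   0.1700   0.0700]
  [ 0.4100   0.6375   0.2625]
  [ 0.1500   0.0400   0.4825]
(I − A)⁻¹ = adj(I−A) / det(I−A) ≈
  [   1.6093     0.4292     0.1767]
  [   1.0350     1.6093     0.6627]
  [   0.3787     0.1010     1.2180]
Δx = (I − A)⁻¹ Δd with Δd having +25 in the Logistics component and 0 elsewhere.
So Δx_1 = L_13 · (+25), where L_13 = adj(I−A)_13 / det(I−A) = 0.0700 / 0.396125.
Δx_1 = 0.0700 × (+25) / 0.396125 = 1.75 / 0.396125 ≈ 4.418.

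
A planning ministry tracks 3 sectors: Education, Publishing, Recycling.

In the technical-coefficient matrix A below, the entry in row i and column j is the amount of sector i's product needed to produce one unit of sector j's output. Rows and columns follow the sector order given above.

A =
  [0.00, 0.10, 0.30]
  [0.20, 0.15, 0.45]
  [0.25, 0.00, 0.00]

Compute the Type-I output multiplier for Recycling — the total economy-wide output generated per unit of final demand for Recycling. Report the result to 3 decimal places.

m_3 = 2.172

I − A =
  [   1.00    -0.10    -0.30]
  [  -0.20     0.85    -0.45]
  [  -0.25     0.00     1.00]
Cofactors of I−A, C_ij = (−1)^(i+j)·(minor ij) (rows/columns in the sector order above):
  C_11 = (0.85)(1.00) − (-0.45)(0.00) = 0.8500
  C_12 = −[(-0.20)(1.00) − (-0.45)(-0.25)] = 0.3125
  C_13 = (-0.20)(0.00) − (0.85)(-0.25) = 0.2125
  C_21 = −[(-0.10)(1.00) − (-0.30)(0.00)] = 0.1000
  C_22 = (1.00)(1.00) − (-0.30)(-0.25) = 0.9250
  C_23 = −[(1.00)(0.00) − (-0.10)(-0.25)] = 0.0250
  C_31 = (-0.10)(-0.45) − (-0.30)(0.85) = 0.3000
  C_32 = −[(1.00)(-0.45) − (-0.30)(-0.20)] = 0.5100
  C_33 = (1.00)(0.85) − (-0.10)(-0.20) = 0.8300
det(I−A) = Σ_j (I−A)_1j·C_1j = (1.00)(0.8500) + (-0.10)(0.3125) + (-0.30)(0.2125) = 0.7550
adj(I−A) = Cᵀ =
  [ 0.8500   0.1000   0.3000]
  [ 0.3125   0.9250   0.5100]
  [ 0.2125   0.0250   0.8300]
(I − A)⁻¹ = adj(I−A) / det(I−A) ≈
  [   1.1258     0.1325     0.3974]
  [   0.4139     1.2252     0.6755]
  [   0.2815     0.0331     1.0993]
The output multiplier for sector j is the column-j sum of the Leontief inverse (I − A)⁻¹ = adj(I−A) / det(I−A).
Column 3 of adj(I−A): (0.3000, 0.5100, 0.8300); det(I−A) = 0.7550.
m_3 = (0.3000 + 0.5100 + 0.8300) / 0.7550 = 1.64 / 0.7550 ≈ 2.172.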